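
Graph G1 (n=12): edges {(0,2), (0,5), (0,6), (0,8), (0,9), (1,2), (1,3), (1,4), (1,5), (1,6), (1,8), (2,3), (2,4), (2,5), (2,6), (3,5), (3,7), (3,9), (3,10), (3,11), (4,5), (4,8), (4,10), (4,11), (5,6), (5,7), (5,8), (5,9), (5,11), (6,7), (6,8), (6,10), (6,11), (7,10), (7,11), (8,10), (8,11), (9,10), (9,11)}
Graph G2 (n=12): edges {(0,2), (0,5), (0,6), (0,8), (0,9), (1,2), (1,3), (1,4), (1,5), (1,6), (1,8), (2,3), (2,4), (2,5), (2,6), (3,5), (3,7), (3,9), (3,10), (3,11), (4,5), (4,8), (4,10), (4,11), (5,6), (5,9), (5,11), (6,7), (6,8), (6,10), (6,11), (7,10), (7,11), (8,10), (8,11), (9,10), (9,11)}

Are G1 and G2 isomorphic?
No, not isomorphic

The graphs are NOT isomorphic.

Counting edges: G1 has 39 edge(s); G2 has 37 edge(s).
Edge count is an isomorphism invariant (a bijection on vertices induces a bijection on edges), so differing edge counts rule out isomorphism.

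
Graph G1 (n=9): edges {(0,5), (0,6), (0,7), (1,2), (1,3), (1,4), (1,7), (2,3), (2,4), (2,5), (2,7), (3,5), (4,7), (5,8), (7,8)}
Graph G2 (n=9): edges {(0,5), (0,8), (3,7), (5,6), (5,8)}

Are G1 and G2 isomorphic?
No, not isomorphic

The graphs are NOT isomorphic.

Connected components of G1: 1 component(s) with vertex sets [[0, 1, 2, 3, 4, 5, 6, 7, 8]], sizes [9].
Connected components of G2: 5 component(s) with vertex sets [[1], [2], [4], [3, 7], [0, 5, 6, 8]], sizes [1, 1, 1, 2, 4].
The number of connected components (and the multiset of component sizes) is an isomorphism invariant — an isomorphism maps each component of G1 bijectively onto a component of G2. Since G1 has 1 component(s) and G2 has 5, they cannot be isomorphic.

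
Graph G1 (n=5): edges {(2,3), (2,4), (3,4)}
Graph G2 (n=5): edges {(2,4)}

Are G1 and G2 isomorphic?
No, not isomorphic

The graphs are NOT isomorphic.

Connected components of G1: 3 component(s) with vertex sets [[0], [1], [2, 3, 4]], sizes [1, 1, 3].
Connected components of G2: 4 component(s) with vertex sets [[0], [1], [3], [2, 4]], sizes [1, 1, 1, 2].
The number of connected components (and the multiset of component sizes) is an isomorphism invariant — an isomorphism maps each component of G1 bijectively onto a component of G2. Since G1 has 3 component(s) and G2 has 4, they cannot be isomorphic.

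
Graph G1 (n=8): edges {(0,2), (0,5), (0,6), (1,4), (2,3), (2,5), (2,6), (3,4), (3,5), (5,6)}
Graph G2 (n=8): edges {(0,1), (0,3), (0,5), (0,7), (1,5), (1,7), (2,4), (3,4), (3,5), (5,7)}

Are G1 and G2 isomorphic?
Yes, isomorphic

The graphs are isomorphic.
One valid mapping φ: V(G1) → V(G2): 0→1, 1→2, 2→0, 3→3, 4→4, 5→5, 6→7, 7→6

Verify φ preserves adjacency — for each edge of G1, its image is an edge of G2:
  (0,2) → (φ(0),φ(2)) = (0,1) ∈ E(G2) ✓
  (0,5) → (φ(0),φ(5)) = (1,5) ∈ E(G2) ✓
  (0,6) → (φ(0),φ(6)) = (1,7) ∈ E(G2) ✓
  (1,4) → (φ(1),φ(4)) = (2,4) ∈ E(G2) ✓
  (2,3) → (φ(2),φ(3)) = (0,3) ∈ E(G2) ✓
  (2,5) → (φ(2),φ(5)) = (0,5) ∈ E(G2) ✓
  (2,6) → (φ(2),φ(6)) = (0,7) ∈ E(G2) ✓
  (3,4) → (φ(3),φ(4)) = (3,4) ∈ E(G2) ✓
  (3,5) → (φ(3),φ(5)) = (3,5) ∈ E(G2) ✓
  (5,6) → (φ(5),φ(6)) = (5,7) ∈ E(G2) ✓
All 10 edges of G1 map to edges of G2, and |E(G1)| = |E(G2)| = 10, so φ is a bijection on edges as well as vertices. Hence G1 ≅ G2.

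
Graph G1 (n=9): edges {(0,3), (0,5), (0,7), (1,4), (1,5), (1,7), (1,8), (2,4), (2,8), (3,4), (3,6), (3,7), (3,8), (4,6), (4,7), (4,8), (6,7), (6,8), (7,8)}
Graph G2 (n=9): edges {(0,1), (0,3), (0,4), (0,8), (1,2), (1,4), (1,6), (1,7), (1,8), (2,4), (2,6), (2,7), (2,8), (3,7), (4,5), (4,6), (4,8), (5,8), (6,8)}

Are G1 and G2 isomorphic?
Yes, isomorphic

The graphs are isomorphic.
One valid mapping φ: V(G1) → V(G2): 0→7, 1→0, 2→5, 3→2, 4→8, 5→3, 6→6, 7→1, 8→4

Verify φ preserves adjacency — for each edge of G1, its image is an edge of G2:
  (0,3) → (φ(0),φ(3)) = (2,7) ∈ E(G2) ✓
  (0,5) → (φ(0),φ(5)) = (3,7) ∈ E(G2) ✓
  (0,7) → (φ(0),φ(7)) = (1,7) ∈ E(G2) ✓
  (1,4) → (φ(1),φ(4)) = (0,8) ∈ E(G2) ✓
  (1,5) → (φ(1),φ(5)) = (0,3) ∈ E(G2) ✓
  (1,7) → (φ(1),φ(7)) = (0,1) ∈ E(G2) ✓
  (1,8) → (φ(1),φ(8)) = (0,4) ∈ E(G2) ✓
  (2,4) → (φ(2),φ(4)) = (5,8) ∈ E(G2) ✓
  (2,8) → (φ(2),φ(8)) = (4,5) ∈ E(G2) ✓
  (3,4) → (φ(3),φ(4)) = (2,8) ∈ E(G2) ✓
  (3,6) → (φ(3),φ(6)) = (2,6) ∈ E(G2) ✓
  (3,7) → (φ(3),φ(7)) = (1,2) ∈ E(G2) ✓
  (3,8) → (φ(3),φ(8)) = (2,4) ∈ E(G2) ✓
  (4,6) → (φ(4),φ(6)) = (6,8) ∈ E(G2) ✓
  (4,7) → (φ(4),φ(7)) = (1,8) ∈ E(G2) ✓
  (4,8) → (φ(4),φ(8)) = (4,8) ∈ E(G2) ✓
  (6,7) → (φ(6),φ(7)) = (1,6) ∈ E(G2) ✓
  (6,8) → (φ(6),φ(8)) = (4,6) ∈ E(G2) ✓
  (7,8) → (φ(7),φ(8)) = (1,4) ∈ E(G2) ✓
All 19 edges of G1 map to edges of G2, and |E(G1)| = |E(G2)| = 19, so φ is a bijection on edges as well as vertices. Hence G1 ≅ G2.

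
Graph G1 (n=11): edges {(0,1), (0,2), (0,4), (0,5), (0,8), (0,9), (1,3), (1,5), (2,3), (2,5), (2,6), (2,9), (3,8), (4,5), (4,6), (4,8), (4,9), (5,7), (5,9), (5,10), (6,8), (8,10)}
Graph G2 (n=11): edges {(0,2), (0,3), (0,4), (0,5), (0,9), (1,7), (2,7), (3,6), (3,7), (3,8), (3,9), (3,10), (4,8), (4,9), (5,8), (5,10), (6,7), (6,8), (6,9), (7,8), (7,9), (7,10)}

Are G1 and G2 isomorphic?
Yes, isomorphic

The graphs are isomorphic.
One valid mapping φ: V(G1) → V(G2): 0→3, 1→10, 2→8, 3→5, 4→9, 5→7, 6→4, 7→1, 8→0, 9→6, 10→2

Verify φ preserves adjacency — for each edge of G1, its image is an edge of G2:
  (0,1) → (φ(0),φ(1)) = (3,10) ∈ E(G2) ✓
  (0,2) → (φ(0),φ(2)) = (3,8) ∈ E(G2) ✓
  (0,4) → (φ(0),φ(4)) = (3,9) ∈ E(G2) ✓
  (0,5) → (φ(0),φ(5)) = (3,7) ∈ E(G2) ✓
  (0,8) → (φ(0),φ(8)) = (0,3) ∈ E(G2) ✓
  (0,9) → (φ(0),φ(9)) = (3,6) ∈ E(G2) ✓
  (1,3) → (φ(1),φ(3)) = (5,10) ∈ E(G2) ✓
  (1,5) → (φ(1),φ(5)) = (7,10) ∈ E(G2) ✓
  (2,3) → (φ(2),φ(3)) = (5,8) ∈ E(G2) ✓
  (2,5) → (φ(2),φ(5)) = (7,8) ∈ E(G2) ✓
  (2,6) → (φ(2),φ(6)) = (4,8) ∈ E(G2) ✓
  (2,9) → (φ(2),φ(9)) = (6,8) ∈ E(G2) ✓
  (3,8) → (φ(3),φ(8)) = (0,5) ∈ E(G2) ✓
  (4,5) → (φ(4),φ(5)) = (7,9) ∈ E(G2) ✓
  (4,6) → (φ(4),φ(6)) = (4,9) ∈ E(G2) ✓
  (4,8) → (φ(4),φ(8)) = (0,9) ∈ E(G2) ✓
  (4,9) → (φ(4),φ(9)) = (6,9) ∈ E(G2) ✓
  (5,7) → (φ(5),φ(7)) = (1,7) ∈ E(G2) ✓
  (5,9) → (φ(5),φ(9)) = (6,7) ∈ E(G2) ✓
  (5,10) → (φ(5),φ(10)) = (2,7) ∈ E(G2) ✓
  (6,8) → (φ(6),φ(8)) = (0,4) ∈ E(G2) ✓
  (8,10) → (φ(8),φ(10)) = (0,2) ∈ E(G2) ✓
All 22 edges of G1 map to edges of G2, and |E(G1)| = |E(G2)| = 22, so φ is a bijection on edges as well as vertices. Hence G1 ≅ G2.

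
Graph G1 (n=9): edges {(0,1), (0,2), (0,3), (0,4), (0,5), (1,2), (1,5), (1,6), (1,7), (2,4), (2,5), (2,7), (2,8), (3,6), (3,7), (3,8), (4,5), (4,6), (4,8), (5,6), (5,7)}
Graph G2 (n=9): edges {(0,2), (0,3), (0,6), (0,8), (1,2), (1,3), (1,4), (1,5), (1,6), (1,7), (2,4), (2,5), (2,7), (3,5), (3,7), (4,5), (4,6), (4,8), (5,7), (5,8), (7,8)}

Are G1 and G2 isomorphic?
Yes, isomorphic

The graphs are isomorphic.
One valid mapping φ: V(G1) → V(G2): 0→2, 1→7, 2→1, 3→0, 4→4, 5→5, 6→8, 7→3, 8→6

Verify φ preserves adjacency — for each edge of G1, its image is an edge of G2:
  (0,1) → (φ(0),φ(1)) = (2,7) ∈ E(G2) ✓
  (0,2) → (φ(0),φ(2)) = (1,2) ∈ E(G2) ✓
  (0,3) → (φ(0),φ(3)) = (0,2) ∈ E(G2) ✓
  (0,4) → (φ(0),φ(4)) = (2,4) ∈ E(G2) ✓
  (0,5) → (φ(0),φ(5)) = (2,5) ∈ E(G2) ✓
  (1,2) → (φ(1),φ(2)) = (1,7) ∈ E(G2) ✓
  (1,5) → (φ(1),φ(5)) = (5,7) ∈ E(G2) ✓
  (1,6) → (φ(1),φ(6)) = (7,8) ∈ E(G2) ✓
  (1,7) → (φ(1),φ(7)) = (3,7) ∈ E(G2) ✓
  (2,4) → (φ(2),φ(4)) = (1,4) ∈ E(G2) ✓
  (2,5) → (φ(2),φ(5)) = (1,5) ∈ E(G2) ✓
  (2,7) → (φ(2),φ(7)) = (1,3) ∈ E(G2) ✓
  (2,8) → (φ(2),φ(8)) = (1,6) ∈ E(G2) ✓
  (3,6) → (φ(3),φ(6)) = (0,8) ∈ E(G2) ✓
  (3,7) → (φ(3),φ(7)) = (0,3) ∈ E(G2) ✓
  (3,8) → (φ(3),φ(8)) = (0,6) ∈ E(G2) ✓
  (4,5) → (φ(4),φ(5)) = (4,5) ∈ E(G2) ✓
  (4,6) → (φ(4),φ(6)) = (4,8) ∈ E(G2) ✓
  (4,8) → (φ(4),φ(8)) = (4,6) ∈ E(G2) ✓
  (5,6) → (φ(5),φ(6)) = (5,8) ∈ E(G2) ✓
  (5,7) → (φ(5),φ(7)) = (3,5) ∈ E(G2) ✓
All 21 edges of G1 map to edges of G2, and |E(G1)| = |E(G2)| = 21, so φ is a bijection on edges as well as vertices. Hence G1 ≅ G2.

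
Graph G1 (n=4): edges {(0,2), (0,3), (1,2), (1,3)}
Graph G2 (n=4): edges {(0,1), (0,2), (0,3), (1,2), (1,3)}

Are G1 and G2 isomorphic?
No, not isomorphic

The graphs are NOT isomorphic.

Counting edges: G1 has 4 edge(s); G2 has 5 edge(s).
Edge count is an isomorphism invariant (a bijection on vertices induces a bijection on edges), so differing edge counts rule out isomorphism.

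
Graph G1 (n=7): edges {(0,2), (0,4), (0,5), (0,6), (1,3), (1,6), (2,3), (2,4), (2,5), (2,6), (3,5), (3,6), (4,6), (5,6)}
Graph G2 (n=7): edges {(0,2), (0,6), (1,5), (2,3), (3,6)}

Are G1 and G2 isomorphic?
No, not isomorphic

The graphs are NOT isomorphic.

Connected components of G1: 1 component(s) with vertex sets [[0, 1, 2, 3, 4, 5, 6]], sizes [7].
Connected components of G2: 3 component(s) with vertex sets [[4], [1, 5], [0, 2, 3, 6]], sizes [1, 2, 4].
The number of connected components (and the multiset of component sizes) is an isomorphism invariant — an isomorphism maps each component of G1 bijectively onto a component of G2. Since G1 has 1 component(s) and G2 has 3, they cannot be isomorphic.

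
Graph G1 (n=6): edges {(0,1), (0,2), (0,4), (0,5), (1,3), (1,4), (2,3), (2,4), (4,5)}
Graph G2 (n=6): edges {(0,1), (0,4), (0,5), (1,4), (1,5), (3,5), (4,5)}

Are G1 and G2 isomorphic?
No, not isomorphic

The graphs are NOT isomorphic.

Connected components of G1: 1 component(s) with vertex sets [[0, 1, 2, 3, 4, 5]], sizes [6].
Connected components of G2: 2 component(s) with vertex sets [[2], [0, 1, 3, 4, 5]], sizes [1, 5].
The number of connected components (and the multiset of component sizes) is an isomorphism invariant — an isomorphism maps each component of G1 bijectively onto a component of G2. Since G1 has 1 component(s) and G2 has 2, they cannot be isomorphic.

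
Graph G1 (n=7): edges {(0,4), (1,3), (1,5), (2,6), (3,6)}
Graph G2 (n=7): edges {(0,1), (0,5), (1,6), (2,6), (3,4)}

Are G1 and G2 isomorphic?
Yes, isomorphic

The graphs are isomorphic.
One valid mapping φ: V(G1) → V(G2): 0→3, 1→6, 2→5, 3→1, 4→4, 5→2, 6→0

Verify φ preserves adjacency — for each edge of G1, its image is an edge of G2:
  (0,4) → (φ(0),φ(4)) = (3,4) ∈ E(G2) ✓
  (1,3) → (φ(1),φ(3)) = (1,6) ∈ E(G2) ✓
  (1,5) → (φ(1),φ(5)) = (2,6) ∈ E(G2) ✓
  (2,6) → (φ(2),φ(6)) = (0,5) ∈ E(G2) ✓
  (3,6) → (φ(3),φ(6)) = (0,1) ∈ E(G2) ✓
All 5 edges of G1 map to edges of G2, and |E(G1)| = |E(G2)| = 5, so φ is a bijection on edges as well as vertices. Hence G1 ≅ G2.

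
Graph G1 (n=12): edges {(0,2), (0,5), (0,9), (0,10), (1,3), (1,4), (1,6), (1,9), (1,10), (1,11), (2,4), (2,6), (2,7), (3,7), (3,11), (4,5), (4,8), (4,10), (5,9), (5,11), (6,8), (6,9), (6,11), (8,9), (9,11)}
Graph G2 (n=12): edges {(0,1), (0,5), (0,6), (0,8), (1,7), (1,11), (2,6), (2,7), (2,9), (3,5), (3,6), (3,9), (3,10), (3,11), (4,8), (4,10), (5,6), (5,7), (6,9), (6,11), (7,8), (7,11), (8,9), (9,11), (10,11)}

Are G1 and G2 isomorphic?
Yes, isomorphic

The graphs are isomorphic.
One valid mapping φ: V(G1) → V(G2): 0→0, 1→11, 2→8, 3→10, 4→7, 5→5, 6→9, 7→4, 8→2, 9→6, 10→1, 11→3

Verify φ preserves adjacency — for each edge of G1, its image is an edge of G2:
  (0,2) → (φ(0),φ(2)) = (0,8) ∈ E(G2) ✓
  (0,5) → (φ(0),φ(5)) = (0,5) ∈ E(G2) ✓
  (0,9) → (φ(0),φ(9)) = (0,6) ∈ E(G2) ✓
  (0,10) → (φ(0),φ(10)) = (0,1) ∈ E(G2) ✓
  (1,3) → (φ(1),φ(3)) = (10,11) ∈ E(G2) ✓
  (1,4) → (φ(1),φ(4)) = (7,11) ∈ E(G2) ✓
  (1,6) → (φ(1),φ(6)) = (9,11) ∈ E(G2) ✓
  (1,9) → (φ(1),φ(9)) = (6,11) ∈ E(G2) ✓
  (1,10) → (φ(1),φ(10)) = (1,11) ∈ E(G2) ✓
  (1,11) → (φ(1),φ(11)) = (3,11) ∈ E(G2) ✓
  (2,4) → (φ(2),φ(4)) = (7,8) ∈ E(G2) ✓
  (2,6) → (φ(2),φ(6)) = (8,9) ∈ E(G2) ✓
  (2,7) → (φ(2),φ(7)) = (4,8) ∈ E(G2) ✓
  (3,7) → (φ(3),φ(7)) = (4,10) ∈ E(G2) ✓
  (3,11) → (φ(3),φ(11)) = (3,10) ∈ E(G2) ✓
  (4,5) → (φ(4),φ(5)) = (5,7) ∈ E(G2) ✓
  (4,8) → (φ(4),φ(8)) = (2,7) ∈ E(G2) ✓
  (4,10) → (φ(4),φ(10)) = (1,7) ∈ E(G2) ✓
  (5,9) → (φ(5),φ(9)) = (5,6) ∈ E(G2) ✓
  (5,11) → (φ(5),φ(11)) = (3,5) ∈ E(G2) ✓
  (6,8) → (φ(6),φ(8)) = (2,9) ∈ E(G2) ✓
  (6,9) → (φ(6),φ(9)) = (6,9) ∈ E(G2) ✓
  (6,11) → (φ(6),φ(11)) = (3,9) ∈ E(G2) ✓
  (8,9) → (φ(8),φ(9)) = (2,6) ∈ E(G2) ✓
  (9,11) → (φ(9),φ(11)) = (3,6) ∈ E(G2) ✓
All 25 edges of G1 map to edges of G2, and |E(G1)| = |E(G2)| = 25, so φ is a bijection on edges as well as vertices. Hence G1 ≅ G2.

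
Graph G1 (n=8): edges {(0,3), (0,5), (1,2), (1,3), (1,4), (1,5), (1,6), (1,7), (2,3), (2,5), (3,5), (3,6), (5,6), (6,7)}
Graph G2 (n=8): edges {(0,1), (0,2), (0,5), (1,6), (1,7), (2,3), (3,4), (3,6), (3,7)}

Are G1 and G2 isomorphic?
No, not isomorphic

The graphs are NOT isomorphic.

Counting triangles (3-cliques): G1 has 9, G2 has 0.
Triangle count is an isomorphism invariant, so differing triangle counts rule out isomorphism.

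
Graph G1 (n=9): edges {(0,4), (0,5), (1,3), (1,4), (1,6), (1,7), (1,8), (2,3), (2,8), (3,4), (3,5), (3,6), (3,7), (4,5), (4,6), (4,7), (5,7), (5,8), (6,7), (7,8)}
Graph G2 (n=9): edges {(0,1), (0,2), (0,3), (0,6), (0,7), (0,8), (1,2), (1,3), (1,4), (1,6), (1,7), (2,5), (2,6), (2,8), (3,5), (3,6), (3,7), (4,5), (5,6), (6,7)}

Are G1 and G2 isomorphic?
Yes, isomorphic

The graphs are isomorphic.
One valid mapping φ: V(G1) → V(G2): 0→8, 1→3, 2→4, 3→1, 4→0, 5→2, 6→7, 7→6, 8→5

Verify φ preserves adjacency — for each edge of G1, its image is an edge of G2:
  (0,4) → (φ(0),φ(4)) = (0,8) ∈ E(G2) ✓
  (0,5) → (φ(0),φ(5)) = (2,8) ∈ E(G2) ✓
  (1,3) → (φ(1),φ(3)) = (1,3) ∈ E(G2) ✓
  (1,4) → (φ(1),φ(4)) = (0,3) ∈ E(G2) ✓
  (1,6) → (φ(1),φ(6)) = (3,7) ∈ E(G2) ✓
  (1,7) → (φ(1),φ(7)) = (3,6) ∈ E(G2) ✓
  (1,8) → (φ(1),φ(8)) = (3,5) ∈ E(G2) ✓
  (2,3) → (φ(2),φ(3)) = (1,4) ∈ E(G2) ✓
  (2,8) → (φ(2),φ(8)) = (4,5) ∈ E(G2) ✓
  (3,4) → (φ(3),φ(4)) = (0,1) ∈ E(G2) ✓
  (3,5) → (φ(3),φ(5)) = (1,2) ∈ E(G2) ✓
  (3,6) → (φ(3),φ(6)) = (1,7) ∈ E(G2) ✓
  (3,7) → (φ(3),φ(7)) = (1,6) ∈ E(G2) ✓
  (4,5) → (φ(4),φ(5)) = (0,2) ∈ E(G2) ✓
  (4,6) → (φ(4),φ(6)) = (0,7) ∈ E(G2) ✓
  (4,7) → (φ(4),φ(7)) = (0,6) ∈ E(G2) ✓
  (5,7) → (φ(5),φ(7)) = (2,6) ∈ E(G2) ✓
  (5,8) → (φ(5),φ(8)) = (2,5) ∈ E(G2) ✓
  (6,7) → (φ(6),φ(7)) = (6,7) ∈ E(G2) ✓
  (7,8) → (φ(7),φ(8)) = (5,6) ∈ E(G2) ✓
All 20 edges of G1 map to edges of G2, and |E(G1)| = |E(G2)| = 20, so φ is a bijection on edges as well as vertices. Hence G1 ≅ G2.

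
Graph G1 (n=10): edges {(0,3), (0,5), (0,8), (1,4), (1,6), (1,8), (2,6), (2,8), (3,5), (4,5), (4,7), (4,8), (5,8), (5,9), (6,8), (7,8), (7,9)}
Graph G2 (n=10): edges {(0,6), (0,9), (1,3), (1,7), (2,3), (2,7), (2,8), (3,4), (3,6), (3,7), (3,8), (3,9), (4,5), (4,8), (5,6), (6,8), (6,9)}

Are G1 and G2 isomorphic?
Yes, isomorphic

The graphs are isomorphic.
One valid mapping φ: V(G1) → V(G2): 0→9, 1→2, 2→1, 3→0, 4→8, 5→6, 6→7, 7→4, 8→3, 9→5

Verify φ preserves adjacency — for each edge of G1, its image is an edge of G2:
  (0,3) → (φ(0),φ(3)) = (0,9) ∈ E(G2) ✓
  (0,5) → (φ(0),φ(5)) = (6,9) ∈ E(G2) ✓
  (0,8) → (φ(0),φ(8)) = (3,9) ∈ E(G2) ✓
  (1,4) → (φ(1),φ(4)) = (2,8) ∈ E(G2) ✓
  (1,6) → (φ(1),φ(6)) = (2,7) ∈ E(G2) ✓
  (1,8) → (φ(1),φ(8)) = (2,3) ∈ E(G2) ✓
  (2,6) → (φ(2),φ(6)) = (1,7) ∈ E(G2) ✓
  (2,8) → (φ(2),φ(8)) = (1,3) ∈ E(G2) ✓
  (3,5) → (φ(3),φ(5)) = (0,6) ∈ E(G2) ✓
  (4,5) → (φ(4),φ(5)) = (6,8) ∈ E(G2) ✓
  (4,7) → (φ(4),φ(7)) = (4,8) ∈ E(G2) ✓
  (4,8) → (φ(4),φ(8)) = (3,8) ∈ E(G2) ✓
  (5,8) → (φ(5),φ(8)) = (3,6) ∈ E(G2) ✓
  (5,9) → (φ(5),φ(9)) = (5,6) ∈ E(G2) ✓
  (6,8) → (φ(6),φ(8)) = (3,7) ∈ E(G2) ✓
  (7,8) → (φ(7),φ(8)) = (3,4) ∈ E(G2) ✓
  (7,9) → (φ(7),φ(9)) = (4,5) ∈ E(G2) ✓
All 17 edges of G1 map to edges of G2, and |E(G1)| = |E(G2)| = 17, so φ is a bijection on edges as well as vertices. Hence G1 ≅ G2.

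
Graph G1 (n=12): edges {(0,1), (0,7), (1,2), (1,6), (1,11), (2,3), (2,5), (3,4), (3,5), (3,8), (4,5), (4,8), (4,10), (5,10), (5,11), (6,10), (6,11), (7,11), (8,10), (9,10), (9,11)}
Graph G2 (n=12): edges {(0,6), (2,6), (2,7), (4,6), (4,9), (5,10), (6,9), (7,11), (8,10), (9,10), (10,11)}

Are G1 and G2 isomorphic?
No, not isomorphic

The graphs are NOT isomorphic.

Connected components of G1: 1 component(s) with vertex sets [[0, 1, 2, 3, 4, 5, 6, 7, 8, 9, 10, 11]], sizes [12].
Connected components of G2: 3 component(s) with vertex sets [[1], [3], [0, 2, 4, 5, 6, 7, 8, 9, 10, 11]], sizes [1, 1, 10].
The number of connected components (and the multiset of component sizes) is an isomorphism invariant — an isomorphism maps each component of G1 bijectively onto a component of G2. Since G1 has 1 component(s) and G2 has 3, they cannot be isomorphic.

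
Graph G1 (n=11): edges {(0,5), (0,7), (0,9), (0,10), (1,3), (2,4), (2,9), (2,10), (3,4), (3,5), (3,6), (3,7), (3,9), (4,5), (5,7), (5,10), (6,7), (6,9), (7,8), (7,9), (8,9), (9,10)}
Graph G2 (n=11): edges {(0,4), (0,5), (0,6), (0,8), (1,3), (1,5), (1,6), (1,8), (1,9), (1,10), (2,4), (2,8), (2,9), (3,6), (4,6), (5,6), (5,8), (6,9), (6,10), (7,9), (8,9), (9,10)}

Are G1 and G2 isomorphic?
Yes, isomorphic

The graphs are isomorphic.
One valid mapping φ: V(G1) → V(G2): 0→5, 1→7, 2→4, 3→9, 4→2, 5→8, 6→10, 7→1, 8→3, 9→6, 10→0

Verify φ preserves adjacency — for each edge of G1, its image is an edge of G2:
  (0,5) → (φ(0),φ(5)) = (5,8) ∈ E(G2) ✓
  (0,7) → (φ(0),φ(7)) = (1,5) ∈ E(G2) ✓
  (0,9) → (φ(0),φ(9)) = (5,6) ∈ E(G2) ✓
  (0,10) → (φ(0),φ(10)) = (0,5) ∈ E(G2) ✓
  (1,3) → (φ(1),φ(3)) = (7,9) ∈ E(G2) ✓
  (2,4) → (φ(2),φ(4)) = (2,4) ∈ E(G2) ✓
  (2,9) → (φ(2),φ(9)) = (4,6) ∈ E(G2) ✓
  (2,10) → (φ(2),φ(10)) = (0,4) ∈ E(G2) ✓
  (3,4) → (φ(3),φ(4)) = (2,9) ∈ E(G2) ✓
  (3,5) → (φ(3),φ(5)) = (8,9) ∈ E(G2) ✓
  (3,6) → (φ(3),φ(6)) = (9,10) ∈ E(G2) ✓
  (3,7) → (φ(3),φ(7)) = (1,9) ∈ E(G2) ✓
  (3,9) → (φ(3),φ(9)) = (6,9) ∈ E(G2) ✓
  (4,5) → (φ(4),φ(5)) = (2,8) ∈ E(G2) ✓
  (5,7) → (φ(5),φ(7)) = (1,8) ∈ E(G2) ✓
  (5,10) → (φ(5),φ(10)) = (0,8) ∈ E(G2) ✓
  (6,7) → (φ(6),φ(7)) = (1,10) ∈ E(G2) ✓
  (6,9) → (φ(6),φ(9)) = (6,10) ∈ E(G2) ✓
  (7,8) → (φ(7),φ(8)) = (1,3) ∈ E(G2) ✓
  (7,9) → (φ(7),φ(9)) = (1,6) ∈ E(G2) ✓
  (8,9) → (φ(8),φ(9)) = (3,6) ∈ E(G2) ✓
  (9,10) → (φ(9),φ(10)) = (0,6) ∈ E(G2) ✓
All 22 edges of G1 map to edges of G2, and |E(G1)| = |E(G2)| = 22, so φ is a bijection on edges as well as vertices. Hence G1 ≅ G2.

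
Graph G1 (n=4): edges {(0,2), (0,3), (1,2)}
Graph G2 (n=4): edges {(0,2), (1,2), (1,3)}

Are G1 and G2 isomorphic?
Yes, isomorphic

The graphs are isomorphic.
One valid mapping φ: V(G1) → V(G2): 0→2, 1→3, 2→1, 3→0

Verify φ preserves adjacency — for each edge of G1, its image is an edge of G2:
  (0,2) → (φ(0),φ(2)) = (1,2) ∈ E(G2) ✓
  (0,3) → (φ(0),φ(3)) = (0,2) ∈ E(G2) ✓
  (1,2) → (φ(1),φ(2)) = (1,3) ∈ E(G2) ✓
All 3 edges of G1 map to edges of G2, and |E(G1)| = |E(G2)| = 3, so φ is a bijection on edges as well as vertices. Hence G1 ≅ G2.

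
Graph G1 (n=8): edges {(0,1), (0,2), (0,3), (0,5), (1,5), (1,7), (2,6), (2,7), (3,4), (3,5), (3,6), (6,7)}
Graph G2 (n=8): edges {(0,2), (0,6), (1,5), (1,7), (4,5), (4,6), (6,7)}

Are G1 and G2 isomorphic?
No, not isomorphic

The graphs are NOT isomorphic.

Connected components of G1: 1 component(s) with vertex sets [[0, 1, 2, 3, 4, 5, 6, 7]], sizes [8].
Connected components of G2: 2 component(s) with vertex sets [[3], [0, 1, 2, 4, 5, 6, 7]], sizes [1, 7].
The number of connected components (and the multiset of component sizes) is an isomorphism invariant — an isomorphism maps each component of G1 bijectively onto a component of G2. Since G1 has 1 component(s) and G2 has 2, they cannot be isomorphic.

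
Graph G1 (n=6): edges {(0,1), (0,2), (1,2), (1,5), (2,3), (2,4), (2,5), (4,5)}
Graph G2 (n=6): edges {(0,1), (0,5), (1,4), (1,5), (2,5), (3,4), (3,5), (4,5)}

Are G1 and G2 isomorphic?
Yes, isomorphic

The graphs are isomorphic.
One valid mapping φ: V(G1) → V(G2): 0→0, 1→1, 2→5, 3→2, 4→3, 5→4

Verify φ preserves adjacency — for each edge of G1, its image is an edge of G2:
  (0,1) → (φ(0),φ(1)) = (0,1) ∈ E(G2) ✓
  (0,2) → (φ(0),φ(2)) = (0,5) ∈ E(G2) ✓
  (1,2) → (φ(1),φ(2)) = (1,5) ∈ E(G2) ✓
  (1,5) → (φ(1),φ(5)) = (1,4) ∈ E(G2) ✓
  (2,3) → (φ(2),φ(3)) = (2,5) ∈ E(G2) ✓
  (2,4) → (φ(2),φ(4)) = (3,5) ∈ E(G2) ✓
  (2,5) → (φ(2),φ(5)) = (4,5) ∈ E(G2) ✓
  (4,5) → (φ(4),φ(5)) = (3,4) ∈ E(G2) ✓
All 8 edges of G1 map to edges of G2, and |E(G1)| = |E(G2)| = 8, so φ is a bijection on edges as well as vertices. Hence G1 ≅ G2.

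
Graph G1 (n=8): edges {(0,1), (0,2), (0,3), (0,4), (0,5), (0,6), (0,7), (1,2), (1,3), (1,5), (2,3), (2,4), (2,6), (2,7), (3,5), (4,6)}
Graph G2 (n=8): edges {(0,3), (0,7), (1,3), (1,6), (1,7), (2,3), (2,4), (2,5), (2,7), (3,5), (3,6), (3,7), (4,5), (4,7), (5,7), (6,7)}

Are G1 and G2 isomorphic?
Yes, isomorphic

The graphs are isomorphic.
One valid mapping φ: V(G1) → V(G2): 0→7, 1→5, 2→3, 3→2, 4→1, 5→4, 6→6, 7→0

Verify φ preserves adjacency — for each edge of G1, its image is an edge of G2:
  (0,1) → (φ(0),φ(1)) = (5,7) ∈ E(G2) ✓
  (0,2) → (φ(0),φ(2)) = (3,7) ∈ E(G2) ✓
  (0,3) → (φ(0),φ(3)) = (2,7) ∈ E(G2) ✓
  (0,4) → (φ(0),φ(4)) = (1,7) ∈ E(G2) ✓
  (0,5) → (φ(0),φ(5)) = (4,7) ∈ E(G2) ✓
  (0,6) → (φ(0),φ(6)) = (6,7) ∈ E(G2) ✓
  (0,7) → (φ(0),φ(7)) = (0,7) ∈ E(G2) ✓
  (1,2) → (φ(1),φ(2)) = (3,5) ∈ E(G2) ✓
  (1,3) → (φ(1),φ(3)) = (2,5) ∈ E(G2) ✓
  (1,5) → (φ(1),φ(5)) = (4,5) ∈ E(G2) ✓
  (2,3) → (φ(2),φ(3)) = (2,3) ∈ E(G2) ✓
  (2,4) → (φ(2),φ(4)) = (1,3) ∈ E(G2) ✓
  (2,6) → (φ(2),φ(6)) = (3,6) ∈ E(G2) ✓
  (2,7) → (φ(2),φ(7)) = (0,3) ∈ E(G2) ✓
  (3,5) → (φ(3),φ(5)) = (2,4) ∈ E(G2) ✓
  (4,6) → (φ(4),φ(6)) = (1,6) ∈ E(G2) ✓
All 16 edges of G1 map to edges of G2, and |E(G1)| = |E(G2)| = 16, so φ is a bijection on edges as well as vertices. Hence G1 ≅ G2.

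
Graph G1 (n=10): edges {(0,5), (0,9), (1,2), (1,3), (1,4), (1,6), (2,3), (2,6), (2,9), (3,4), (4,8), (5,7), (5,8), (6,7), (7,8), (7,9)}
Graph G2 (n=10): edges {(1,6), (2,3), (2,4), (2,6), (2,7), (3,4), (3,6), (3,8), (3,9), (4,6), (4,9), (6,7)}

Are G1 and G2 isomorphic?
No, not isomorphic

The graphs are NOT isomorphic.

Degrees in G1: deg(0)=2, deg(1)=4, deg(2)=4, deg(3)=3, deg(4)=3, deg(5)=3, deg(6)=3, deg(7)=4, deg(8)=3, deg(9)=3.
Sorted degree sequence of G1: [4, 4, 4, 3, 3, 3, 3, 3, 3, 2].
Degrees in G2: deg(0)=0, deg(1)=1, deg(2)=4, deg(3)=5, deg(4)=4, deg(5)=0, deg(6)=5, deg(7)=2, deg(8)=1, deg(9)=2.
Sorted degree sequence of G2: [5, 5, 4, 4, 2, 2, 1, 1, 0, 0].
The (sorted) degree sequence is an isomorphism invariant, so since G1 and G2 have different degree sequences they cannot be isomorphic.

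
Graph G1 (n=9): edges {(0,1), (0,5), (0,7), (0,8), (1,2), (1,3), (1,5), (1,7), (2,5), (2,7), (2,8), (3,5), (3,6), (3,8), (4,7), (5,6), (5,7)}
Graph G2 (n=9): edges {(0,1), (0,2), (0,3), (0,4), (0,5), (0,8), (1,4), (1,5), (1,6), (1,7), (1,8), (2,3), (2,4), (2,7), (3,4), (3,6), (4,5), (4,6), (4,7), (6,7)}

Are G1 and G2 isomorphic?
No, not isomorphic

The graphs are NOT isomorphic.

Degrees in G1: deg(0)=4, deg(1)=5, deg(2)=4, deg(3)=4, deg(4)=1, deg(5)=6, deg(6)=2, deg(7)=5, deg(8)=3.
Sorted degree sequence of G1: [6, 5, 5, 4, 4, 4, 3, 2, 1].
Degrees in G2: deg(0)=6, deg(1)=6, deg(2)=4, deg(3)=4, deg(4)=7, deg(5)=3, deg(6)=4, deg(7)=4, deg(8)=2.
Sorted degree sequence of G2: [7, 6, 6, 4, 4, 4, 4, 3, 2].
The (sorted) degree sequence is an isomorphism invariant, so since G1 and G2 have different degree sequences they cannot be isomorphic.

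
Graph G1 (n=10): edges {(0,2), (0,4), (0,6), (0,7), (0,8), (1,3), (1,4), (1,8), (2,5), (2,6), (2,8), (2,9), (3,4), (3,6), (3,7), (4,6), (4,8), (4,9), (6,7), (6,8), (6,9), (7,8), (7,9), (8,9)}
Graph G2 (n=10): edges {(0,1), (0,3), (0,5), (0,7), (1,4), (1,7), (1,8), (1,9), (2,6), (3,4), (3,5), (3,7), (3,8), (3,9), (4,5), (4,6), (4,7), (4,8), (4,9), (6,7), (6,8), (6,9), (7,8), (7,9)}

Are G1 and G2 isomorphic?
Yes, isomorphic

The graphs are isomorphic.
One valid mapping φ: V(G1) → V(G2): 0→9, 1→5, 2→6, 3→0, 4→3, 5→2, 6→7, 7→1, 8→4, 9→8

Verify φ preserves adjacency — for each edge of G1, its image is an edge of G2:
  (0,2) → (φ(0),φ(2)) = (6,9) ∈ E(G2) ✓
  (0,4) → (φ(0),φ(4)) = (3,9) ∈ E(G2) ✓
  (0,6) → (φ(0),φ(6)) = (7,9) ∈ E(G2) ✓
  (0,7) → (φ(0),φ(7)) = (1,9) ∈ E(G2) ✓
  (0,8) → (φ(0),φ(8)) = (4,9) ∈ E(G2) ✓
  (1,3) → (φ(1),φ(3)) = (0,5) ∈ E(G2) ✓
  (1,4) → (φ(1),φ(4)) = (3,5) ∈ E(G2) ✓
  (1,8) → (φ(1),φ(8)) = (4,5) ∈ E(G2) ✓
  (2,5) → (φ(2),φ(5)) = (2,6) ∈ E(G2) ✓
  (2,6) → (φ(2),φ(6)) = (6,7) ∈ E(G2) ✓
  (2,8) → (φ(2),φ(8)) = (4,6) ∈ E(G2) ✓
  (2,9) → (φ(2),φ(9)) = (6,8) ∈ E(G2) ✓
  (3,4) → (φ(3),φ(4)) = (0,3) ∈ E(G2) ✓
  (3,6) → (φ(3),φ(6)) = (0,7) ∈ E(G2) ✓
  (3,7) → (φ(3),φ(7)) = (0,1) ∈ E(G2) ✓
  (4,6) → (φ(4),φ(6)) = (3,7) ∈ E(G2) ✓
  (4,8) → (φ(4),φ(8)) = (3,4) ∈ E(G2) ✓
  (4,9) → (φ(4),φ(9)) = (3,8) ∈ E(G2) ✓
  (6,7) → (φ(6),φ(7)) = (1,7) ∈ E(G2) ✓
  (6,8) → (φ(6),φ(8)) = (4,7) ∈ E(G2) ✓
  (6,9) → (φ(6),φ(9)) = (7,8) ∈ E(G2) ✓
  (7,8) → (φ(7),φ(8)) = (1,4) ∈ E(G2) ✓
  (7,9) → (φ(7),φ(9)) = (1,8) ∈ E(G2) ✓
  (8,9) → (φ(8),φ(9)) = (4,8) ∈ E(G2) ✓
All 24 edges of G1 map to edges of G2, and |E(G1)| = |E(G2)| = 24, so φ is a bijection on edges as well as vertices. Hence G1 ≅ G2.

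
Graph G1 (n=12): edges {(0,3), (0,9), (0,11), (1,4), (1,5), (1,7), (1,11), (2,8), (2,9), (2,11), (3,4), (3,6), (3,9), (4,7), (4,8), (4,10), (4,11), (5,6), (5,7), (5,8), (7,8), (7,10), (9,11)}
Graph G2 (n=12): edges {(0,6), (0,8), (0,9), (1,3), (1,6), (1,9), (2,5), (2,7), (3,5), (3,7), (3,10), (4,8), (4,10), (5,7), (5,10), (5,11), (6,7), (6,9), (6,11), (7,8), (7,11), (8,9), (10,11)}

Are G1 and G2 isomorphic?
Yes, isomorphic

The graphs are isomorphic.
One valid mapping φ: V(G1) → V(G2): 0→0, 1→11, 2→1, 3→8, 4→7, 5→10, 6→4, 7→5, 8→3, 9→9, 10→2, 11→6

Verify φ preserves adjacency — for each edge of G1, its image is an edge of G2:
  (0,3) → (φ(0),φ(3)) = (0,8) ∈ E(G2) ✓
  (0,9) → (φ(0),φ(9)) = (0,9) ∈ E(G2) ✓
  (0,11) → (φ(0),φ(11)) = (0,6) ∈ E(G2) ✓
  (1,4) → (φ(1),φ(4)) = (7,11) ∈ E(G2) ✓
  (1,5) → (φ(1),φ(5)) = (10,11) ∈ E(G2) ✓
  (1,7) → (φ(1),φ(7)) = (5,11) ∈ E(G2) ✓
  (1,11) → (φ(1),φ(11)) = (6,11) ∈ E(G2) ✓
  (2,8) → (φ(2),φ(8)) = (1,3) ∈ E(G2) ✓
  (2,9) → (φ(2),φ(9)) = (1,9) ∈ E(G2) ✓
  (2,11) → (φ(2),φ(11)) = (1,6) ∈ E(G2) ✓
  (3,4) → (φ(3),φ(4)) = (7,8) ∈ E(G2) ✓
  (3,6) → (φ(3),φ(6)) = (4,8) ∈ E(G2) ✓
  (3,9) → (φ(3),φ(9)) = (8,9) ∈ E(G2) ✓
  (4,7) → (φ(4),φ(7)) = (5,7) ∈ E(G2) ✓
  (4,8) → (φ(4),φ(8)) = (3,7) ∈ E(G2) ✓
  (4,10) → (φ(4),φ(10)) = (2,7) ∈ E(G2) ✓
  (4,11) → (φ(4),φ(11)) = (6,7) ∈ E(G2) ✓
  (5,6) → (φ(5),φ(6)) = (4,10) ∈ E(G2) ✓
  (5,7) → (φ(5),φ(7)) = (5,10) ∈ E(G2) ✓
  (5,8) → (φ(5),φ(8)) = (3,10) ∈ E(G2) ✓
  (7,8) → (φ(7),φ(8)) = (3,5) ∈ E(G2) ✓
  (7,10) → (φ(7),φ(10)) = (2,5) ∈ E(G2) ✓
  (9,11) → (φ(9),φ(11)) = (6,9) ∈ E(G2) ✓
All 23 edges of G1 map to edges of G2, and |E(G1)| = |E(G2)| = 23, so φ is a bijection on edges as well as vertices. Hence G1 ≅ G2.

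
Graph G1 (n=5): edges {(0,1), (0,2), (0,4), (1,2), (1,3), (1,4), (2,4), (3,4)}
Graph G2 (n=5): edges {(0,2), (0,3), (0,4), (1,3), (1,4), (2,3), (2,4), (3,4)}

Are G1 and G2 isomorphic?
Yes, isomorphic

The graphs are isomorphic.
One valid mapping φ: V(G1) → V(G2): 0→0, 1→3, 2→2, 3→1, 4→4

Verify φ preserves adjacency — for each edge of G1, its image is an edge of G2:
  (0,1) → (φ(0),φ(1)) = (0,3) ∈ E(G2) ✓
  (0,2) → (φ(0),φ(2)) = (0,2) ∈ E(G2) ✓
  (0,4) → (φ(0),φ(4)) = (0,4) ∈ E(G2) ✓
  (1,2) → (φ(1),φ(2)) = (2,3) ∈ E(G2) ✓
  (1,3) → (φ(1),φ(3)) = (1,3) ∈ E(G2) ✓
  (1,4) → (φ(1),φ(4)) = (3,4) ∈ E(G2) ✓
  (2,4) → (φ(2),φ(4)) = (2,4) ∈ E(G2) ✓
  (3,4) → (φ(3),φ(4)) = (1,4) ∈ E(G2) ✓
All 8 edges of G1 map to edges of G2, and |E(G1)| = |E(G2)| = 8, so φ is a bijection on edges as well as vertices. Hence G1 ≅ G2.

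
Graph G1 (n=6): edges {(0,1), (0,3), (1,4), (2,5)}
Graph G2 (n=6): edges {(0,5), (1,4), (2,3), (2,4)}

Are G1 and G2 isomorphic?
Yes, isomorphic

The graphs are isomorphic.
One valid mapping φ: V(G1) → V(G2): 0→2, 1→4, 2→0, 3→3, 4→1, 5→5

Verify φ preserves adjacency — for each edge of G1, its image is an edge of G2:
  (0,1) → (φ(0),φ(1)) = (2,4) ∈ E(G2) ✓
  (0,3) → (φ(0),φ(3)) = (2,3) ∈ E(G2) ✓
  (1,4) → (φ(1),φ(4)) = (1,4) ∈ E(G2) ✓
  (2,5) → (φ(2),φ(5)) = (0,5) ∈ E(G2) ✓
All 4 edges of G1 map to edges of G2, and |E(G1)| = |E(G2)| = 4, so φ is a bijection on edges as well as vertices. Hence G1 ≅ G2.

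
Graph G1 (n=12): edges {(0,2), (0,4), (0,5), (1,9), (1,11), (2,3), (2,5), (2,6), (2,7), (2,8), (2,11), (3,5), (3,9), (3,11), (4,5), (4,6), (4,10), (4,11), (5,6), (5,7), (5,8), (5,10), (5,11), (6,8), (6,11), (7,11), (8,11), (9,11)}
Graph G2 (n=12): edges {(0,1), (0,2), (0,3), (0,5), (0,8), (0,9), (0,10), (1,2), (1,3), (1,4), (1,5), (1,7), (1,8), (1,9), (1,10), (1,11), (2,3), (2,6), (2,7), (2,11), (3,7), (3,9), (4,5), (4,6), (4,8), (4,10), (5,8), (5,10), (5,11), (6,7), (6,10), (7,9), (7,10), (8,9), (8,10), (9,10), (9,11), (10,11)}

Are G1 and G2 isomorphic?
No, not isomorphic

The graphs are NOT isomorphic.

Counting triangles (3-cliques): G1 has 24, G2 has 44.
Triangle count is an isomorphism invariant, so differing triangle counts rule out isomorphism.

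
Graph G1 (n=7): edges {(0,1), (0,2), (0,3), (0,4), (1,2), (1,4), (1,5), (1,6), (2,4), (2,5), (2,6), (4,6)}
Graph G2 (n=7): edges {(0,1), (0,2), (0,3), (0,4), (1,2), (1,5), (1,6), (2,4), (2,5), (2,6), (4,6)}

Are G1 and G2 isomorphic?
No, not isomorphic

The graphs are NOT isomorphic.

Counting edges: G1 has 12 edge(s); G2 has 11 edge(s).
Edge count is an isomorphism invariant (a bijection on vertices induces a bijection on edges), so differing edge counts rule out isomorphism.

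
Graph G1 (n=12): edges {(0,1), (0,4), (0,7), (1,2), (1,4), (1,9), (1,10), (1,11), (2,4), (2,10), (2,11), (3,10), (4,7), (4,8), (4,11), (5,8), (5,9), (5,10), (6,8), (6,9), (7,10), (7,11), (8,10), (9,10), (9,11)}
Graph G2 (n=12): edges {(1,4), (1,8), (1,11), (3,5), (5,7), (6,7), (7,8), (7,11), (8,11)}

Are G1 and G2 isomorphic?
No, not isomorphic

The graphs are NOT isomorphic.

Connected components of G1: 1 component(s) with vertex sets [[0, 1, 2, 3, 4, 5, 6, 7, 8, 9, 10, 11]], sizes [12].
Connected components of G2: 5 component(s) with vertex sets [[0], [2], [9], [10], [1, 3, 4, 5, 6, 7, 8, 11]], sizes [1, 1, 1, 1, 8].
The number of connected components (and the multiset of component sizes) is an isomorphism invariant — an isomorphism maps each component of G1 bijectively onto a component of G2. Since G1 has 1 component(s) and G2 has 5, they cannot be isomorphic.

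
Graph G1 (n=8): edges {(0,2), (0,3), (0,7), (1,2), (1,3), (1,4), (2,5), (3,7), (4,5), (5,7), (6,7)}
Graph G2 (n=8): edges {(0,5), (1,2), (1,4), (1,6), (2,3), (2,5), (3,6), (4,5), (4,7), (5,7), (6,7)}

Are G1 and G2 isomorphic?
Yes, isomorphic

The graphs are isomorphic.
One valid mapping φ: V(G1) → V(G2): 0→4, 1→6, 2→1, 3→7, 4→3, 5→2, 6→0, 7→5

Verify φ preserves adjacency — for each edge of G1, its image is an edge of G2:
  (0,2) → (φ(0),φ(2)) = (1,4) ∈ E(G2) ✓
  (0,3) → (φ(0),φ(3)) = (4,7) ∈ E(G2) ✓
  (0,7) → (φ(0),φ(7)) = (4,5) ∈ E(G2) ✓
  (1,2) → (φ(1),φ(2)) = (1,6) ∈ E(G2) ✓
  (1,3) → (φ(1),φ(3)) = (6,7) ∈ E(G2) ✓
  (1,4) → (φ(1),φ(4)) = (3,6) ∈ E(G2) ✓
  (2,5) → (φ(2),φ(5)) = (1,2) ∈ E(G2) ✓
  (3,7) → (φ(3),φ(7)) = (5,7) ∈ E(G2) ✓
  (4,5) → (φ(4),φ(5)) = (2,3) ∈ E(G2) ✓
  (5,7) → (φ(5),φ(7)) = (2,5) ∈ E(G2) ✓
  (6,7) → (φ(6),φ(7)) = (0,5) ∈ E(G2) ✓
All 11 edges of G1 map to edges of G2, and |E(G1)| = |E(G2)| = 11, so φ is a bijection on edges as well as vertices. Hence G1 ≅ G2.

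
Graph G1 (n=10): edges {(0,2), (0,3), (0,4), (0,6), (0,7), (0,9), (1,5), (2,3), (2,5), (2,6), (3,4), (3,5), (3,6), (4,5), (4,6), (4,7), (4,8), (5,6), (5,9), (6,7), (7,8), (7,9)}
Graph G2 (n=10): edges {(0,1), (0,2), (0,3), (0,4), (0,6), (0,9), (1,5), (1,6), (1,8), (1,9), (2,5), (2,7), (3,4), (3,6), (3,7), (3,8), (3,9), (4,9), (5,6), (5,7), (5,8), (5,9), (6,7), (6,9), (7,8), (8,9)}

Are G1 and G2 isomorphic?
No, not isomorphic

The graphs are NOT isomorphic.

Counting triangles (3-cliques): G1 has 17, G2 has 22.
Triangle count is an isomorphism invariant, so differing triangle counts rule out isomorphism.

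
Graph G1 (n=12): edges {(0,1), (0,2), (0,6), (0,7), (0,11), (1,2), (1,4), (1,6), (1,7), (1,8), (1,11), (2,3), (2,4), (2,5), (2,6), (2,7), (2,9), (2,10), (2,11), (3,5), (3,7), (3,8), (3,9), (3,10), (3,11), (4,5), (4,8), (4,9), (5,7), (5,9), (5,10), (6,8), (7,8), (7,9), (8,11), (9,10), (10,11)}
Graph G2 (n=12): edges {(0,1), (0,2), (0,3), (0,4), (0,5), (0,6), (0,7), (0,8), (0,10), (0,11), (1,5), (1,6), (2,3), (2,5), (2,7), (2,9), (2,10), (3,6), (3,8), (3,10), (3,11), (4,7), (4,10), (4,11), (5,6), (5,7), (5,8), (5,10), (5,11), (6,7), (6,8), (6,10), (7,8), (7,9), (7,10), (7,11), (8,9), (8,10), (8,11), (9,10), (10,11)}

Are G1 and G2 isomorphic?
No, not isomorphic

The graphs are NOT isomorphic.

Counting triangles (3-cliques): G1 has 39, G2 has 61.
Triangle count is an isomorphism invariant, so differing triangle counts rule out isomorphism.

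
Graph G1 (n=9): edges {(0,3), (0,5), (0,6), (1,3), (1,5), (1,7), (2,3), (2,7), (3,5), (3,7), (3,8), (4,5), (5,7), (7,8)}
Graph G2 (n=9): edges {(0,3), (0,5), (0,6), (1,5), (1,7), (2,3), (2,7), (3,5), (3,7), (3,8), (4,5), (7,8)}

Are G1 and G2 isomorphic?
No, not isomorphic

The graphs are NOT isomorphic.

Counting edges: G1 has 14 edge(s); G2 has 12 edge(s).
Edge count is an isomorphism invariant (a bijection on vertices induces a bijection on edges), so differing edge counts rule out isomorphism.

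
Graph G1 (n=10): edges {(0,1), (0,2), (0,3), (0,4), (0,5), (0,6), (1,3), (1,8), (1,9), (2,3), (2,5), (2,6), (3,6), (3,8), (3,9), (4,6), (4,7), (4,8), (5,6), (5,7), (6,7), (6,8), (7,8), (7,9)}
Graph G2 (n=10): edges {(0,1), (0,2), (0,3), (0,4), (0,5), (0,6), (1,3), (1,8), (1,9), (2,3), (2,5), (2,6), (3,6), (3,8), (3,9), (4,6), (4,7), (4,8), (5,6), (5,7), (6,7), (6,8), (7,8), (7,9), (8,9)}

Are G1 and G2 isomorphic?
No, not isomorphic

The graphs are NOT isomorphic.

Counting edges: G1 has 24 edge(s); G2 has 25 edge(s).
Edge count is an isomorphism invariant (a bijection on vertices induces a bijection on edges), so differing edge counts rule out isomorphism.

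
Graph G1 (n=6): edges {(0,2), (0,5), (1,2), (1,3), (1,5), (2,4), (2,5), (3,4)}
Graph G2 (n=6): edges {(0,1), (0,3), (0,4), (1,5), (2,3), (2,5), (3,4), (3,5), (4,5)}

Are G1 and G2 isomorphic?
No, not isomorphic

The graphs are NOT isomorphic.

Degrees in G1: deg(0)=2, deg(1)=3, deg(2)=4, deg(3)=2, deg(4)=2, deg(5)=3.
Sorted degree sequence of G1: [4, 3, 3, 2, 2, 2].
Degrees in G2: deg(0)=3, deg(1)=2, deg(2)=2, deg(3)=4, deg(4)=3, deg(5)=4.
Sorted degree sequence of G2: [4, 4, 3, 3, 2, 2].
The (sorted) degree sequence is an isomorphism invariant, so since G1 and G2 have different degree sequences they cannot be isomorphic.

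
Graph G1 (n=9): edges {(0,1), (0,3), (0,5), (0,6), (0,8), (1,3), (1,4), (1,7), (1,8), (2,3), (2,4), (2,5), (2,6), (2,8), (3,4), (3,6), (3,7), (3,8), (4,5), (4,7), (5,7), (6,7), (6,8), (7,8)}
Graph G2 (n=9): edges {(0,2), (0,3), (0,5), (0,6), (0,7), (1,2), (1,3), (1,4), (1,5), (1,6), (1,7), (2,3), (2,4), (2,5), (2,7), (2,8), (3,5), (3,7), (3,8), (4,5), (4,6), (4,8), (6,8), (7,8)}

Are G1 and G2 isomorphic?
Yes, isomorphic

The graphs are isomorphic.
One valid mapping φ: V(G1) → V(G2): 0→0, 1→5, 2→8, 3→2, 4→4, 5→6, 6→7, 7→1, 8→3

Verify φ preserves adjacency — for each edge of G1, its image is an edge of G2:
  (0,1) → (φ(0),φ(1)) = (0,5) ∈ E(G2) ✓
  (0,3) → (φ(0),φ(3)) = (0,2) ∈ E(G2) ✓
  (0,5) → (φ(0),φ(5)) = (0,6) ∈ E(G2) ✓
  (0,6) → (φ(0),φ(6)) = (0,7) ∈ E(G2) ✓
  (0,8) → (φ(0),φ(8)) = (0,3) ∈ E(G2) ✓
  (1,3) → (φ(1),φ(3)) = (2,5) ∈ E(G2) ✓
  (1,4) → (φ(1),φ(4)) = (4,5) ∈ E(G2) ✓
  (1,7) → (φ(1),φ(7)) = (1,5) ∈ E(G2) ✓
  (1,8) → (φ(1),φ(8)) = (3,5) ∈ E(G2) ✓
  (2,3) → (φ(2),φ(3)) = (2,8) ∈ E(G2) ✓
  (2,4) → (φ(2),φ(4)) = (4,8) ∈ E(G2) ✓
  (2,5) → (φ(2),φ(5)) = (6,8) ∈ E(G2) ✓
  (2,6) → (φ(2),φ(6)) = (7,8) ∈ E(G2) ✓
  (2,8) → (φ(2),φ(8)) = (3,8) ∈ E(G2) ✓
  (3,4) → (φ(3),φ(4)) = (2,4) ∈ E(G2) ✓
  (3,6) → (φ(3),φ(6)) = (2,7) ∈ E(G2) ✓
  (3,7) → (φ(3),φ(7)) = (1,2) ∈ E(G2) ✓
  (3,8) → (φ(3),φ(8)) = (2,3) ∈ E(G2) ✓
  (4,5) → (φ(4),φ(5)) = (4,6) ∈ E(G2) ✓
  (4,7) → (φ(4),φ(7)) = (1,4) ∈ E(G2) ✓
  (5,7) → (φ(5),φ(7)) = (1,6) ∈ E(G2) ✓
  (6,7) → (φ(6),φ(7)) = (1,7) ∈ E(G2) ✓
  (6,8) → (φ(6),φ(8)) = (3,7) ∈ E(G2) ✓
  (7,8) → (φ(7),φ(8)) = (1,3) ∈ E(G2) ✓
All 24 edges of G1 map to edges of G2, and |E(G1)| = |E(G2)| = 24, so φ is a bijection on edges as well as vertices. Hence G1 ≅ G2.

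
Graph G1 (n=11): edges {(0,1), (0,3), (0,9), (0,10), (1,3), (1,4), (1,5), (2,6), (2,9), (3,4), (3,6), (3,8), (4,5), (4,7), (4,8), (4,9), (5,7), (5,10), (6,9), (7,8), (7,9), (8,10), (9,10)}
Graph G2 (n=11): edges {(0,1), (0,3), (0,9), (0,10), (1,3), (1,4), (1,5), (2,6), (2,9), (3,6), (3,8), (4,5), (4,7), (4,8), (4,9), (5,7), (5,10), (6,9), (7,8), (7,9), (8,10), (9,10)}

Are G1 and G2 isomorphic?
No, not isomorphic

The graphs are NOT isomorphic.

Counting edges: G1 has 23 edge(s); G2 has 22 edge(s).
Edge count is an isomorphism invariant (a bijection on vertices induces a bijection on edges), so differing edge counts rule out isomorphism.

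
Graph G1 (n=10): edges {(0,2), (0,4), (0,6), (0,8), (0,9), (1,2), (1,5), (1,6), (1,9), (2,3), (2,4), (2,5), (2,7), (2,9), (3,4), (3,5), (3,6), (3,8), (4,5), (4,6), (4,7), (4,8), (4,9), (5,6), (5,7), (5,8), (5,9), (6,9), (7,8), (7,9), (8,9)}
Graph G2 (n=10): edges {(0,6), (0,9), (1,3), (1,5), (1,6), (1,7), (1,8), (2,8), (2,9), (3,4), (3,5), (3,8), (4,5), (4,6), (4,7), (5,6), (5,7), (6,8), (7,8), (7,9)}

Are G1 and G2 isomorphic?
No, not isomorphic

The graphs are NOT isomorphic.

Degrees in G1: deg(0)=5, deg(1)=4, deg(2)=7, deg(3)=5, deg(4)=8, deg(5)=8, deg(6)=6, deg(7)=5, deg(8)=6, deg(9)=8.
Sorted degree sequence of G1: [8, 8, 8, 7, 6, 6, 5, 5, 5, 4].
Degrees in G2: deg(0)=2, deg(1)=5, deg(2)=2, deg(3)=4, deg(4)=4, deg(5)=5, deg(6)=5, deg(7)=5, deg(8)=5, deg(9)=3.
Sorted degree sequence of G2: [5, 5, 5, 5, 5, 4, 4, 3, 2, 2].
The (sorted) degree sequence is an isomorphism invariant, so since G1 and G2 have different degree sequences they cannot be isomorphic.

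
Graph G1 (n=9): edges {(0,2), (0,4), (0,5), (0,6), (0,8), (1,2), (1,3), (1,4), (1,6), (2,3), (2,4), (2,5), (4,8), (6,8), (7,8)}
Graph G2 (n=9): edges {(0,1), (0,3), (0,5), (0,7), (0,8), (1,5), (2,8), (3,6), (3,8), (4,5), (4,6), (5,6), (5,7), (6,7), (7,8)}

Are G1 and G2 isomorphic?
Yes, isomorphic

The graphs are isomorphic.
One valid mapping φ: V(G1) → V(G2): 0→0, 1→6, 2→5, 3→4, 4→7, 5→1, 6→3, 7→2, 8→8

Verify φ preserves adjacency — for each edge of G1, its image is an edge of G2:
  (0,2) → (φ(0),φ(2)) = (0,5) ∈ E(G2) ✓
  (0,4) → (φ(0),φ(4)) = (0,7) ∈ E(G2) ✓
  (0,5) → (φ(0),φ(5)) = (0,1) ∈ E(G2) ✓
  (0,6) → (φ(0),φ(6)) = (0,3) ∈ E(G2) ✓
  (0,8) → (φ(0),φ(8)) = (0,8) ∈ E(G2) ✓
  (1,2) → (φ(1),φ(2)) = (5,6) ∈ E(G2) ✓
  (1,3) → (φ(1),φ(3)) = (4,6) ∈ E(G2) ✓
  (1,4) → (φ(1),φ(4)) = (6,7) ∈ E(G2) ✓
  (1,6) → (φ(1),φ(6)) = (3,6) ∈ E(G2) ✓
  (2,3) → (φ(2),φ(3)) = (4,5) ∈ E(G2) ✓
  (2,4) → (φ(2),φ(4)) = (5,7) ∈ E(G2) ✓
  (2,5) → (φ(2),φ(5)) = (1,5) ∈ E(G2) ✓
  (4,8) → (φ(4),φ(8)) = (7,8) ∈ E(G2) ✓
  (6,8) → (φ(6),φ(8)) = (3,8) ∈ E(G2) ✓
  (7,8) → (φ(7),φ(8)) = (2,8) ∈ E(G2) ✓
All 15 edges of G1 map to edges of G2, and |E(G1)| = |E(G2)| = 15, so φ is a bijection on edges as well as vertices. Hence G1 ≅ G2.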